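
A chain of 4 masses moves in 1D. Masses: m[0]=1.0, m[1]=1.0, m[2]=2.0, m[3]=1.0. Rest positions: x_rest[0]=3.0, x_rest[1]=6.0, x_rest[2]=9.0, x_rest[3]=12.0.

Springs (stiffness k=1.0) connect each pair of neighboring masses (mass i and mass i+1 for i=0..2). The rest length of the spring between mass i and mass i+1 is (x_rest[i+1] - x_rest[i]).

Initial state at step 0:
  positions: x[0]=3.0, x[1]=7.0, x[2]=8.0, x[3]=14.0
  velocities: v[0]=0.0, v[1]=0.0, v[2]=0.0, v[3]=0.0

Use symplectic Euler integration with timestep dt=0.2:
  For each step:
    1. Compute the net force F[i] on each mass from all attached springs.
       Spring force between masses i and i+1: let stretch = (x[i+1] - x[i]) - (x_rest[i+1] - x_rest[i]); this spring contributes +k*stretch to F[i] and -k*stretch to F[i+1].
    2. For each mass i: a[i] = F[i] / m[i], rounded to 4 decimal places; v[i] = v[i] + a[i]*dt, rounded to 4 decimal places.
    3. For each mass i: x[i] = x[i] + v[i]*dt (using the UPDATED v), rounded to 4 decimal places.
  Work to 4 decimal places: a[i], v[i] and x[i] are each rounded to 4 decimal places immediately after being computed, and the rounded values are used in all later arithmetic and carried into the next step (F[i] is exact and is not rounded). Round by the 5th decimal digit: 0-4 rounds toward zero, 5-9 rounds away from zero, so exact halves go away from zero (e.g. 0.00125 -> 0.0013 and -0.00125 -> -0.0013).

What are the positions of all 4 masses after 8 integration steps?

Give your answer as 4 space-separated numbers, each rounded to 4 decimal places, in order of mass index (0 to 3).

Answer: 3.4456 5.1283 10.0974 11.2314

Derivation:
Step 0: x=[3.0000 7.0000 8.0000 14.0000] v=[0.0000 0.0000 0.0000 0.0000]
Step 1: x=[3.0400 6.8800 8.1000 13.8800] v=[0.2000 -0.6000 0.5000 -0.6000]
Step 2: x=[3.1136 6.6552 8.2912 13.6488] v=[0.3680 -1.1240 0.9560 -1.1560]
Step 3: x=[3.2089 6.3542 8.5568 13.3233] v=[0.4763 -1.5051 1.3282 -1.6275]
Step 4: x=[3.3100 6.0155 8.8737 12.9271] v=[0.5054 -1.6936 1.5846 -1.9808]
Step 5: x=[3.3993 5.6829 9.2145 12.4888] v=[0.4465 -1.6631 1.7041 -2.1915]
Step 6: x=[3.4599 5.4002 9.5502 12.0395] v=[0.3032 -1.4135 1.6784 -2.2464]
Step 7: x=[3.4782 5.2059 9.8527 11.6106] v=[0.0913 -0.9716 1.5123 -2.1443]
Step 8: x=[3.4456 5.1283 10.0974 11.2314] v=[-0.1632 -0.3878 1.2234 -1.8959]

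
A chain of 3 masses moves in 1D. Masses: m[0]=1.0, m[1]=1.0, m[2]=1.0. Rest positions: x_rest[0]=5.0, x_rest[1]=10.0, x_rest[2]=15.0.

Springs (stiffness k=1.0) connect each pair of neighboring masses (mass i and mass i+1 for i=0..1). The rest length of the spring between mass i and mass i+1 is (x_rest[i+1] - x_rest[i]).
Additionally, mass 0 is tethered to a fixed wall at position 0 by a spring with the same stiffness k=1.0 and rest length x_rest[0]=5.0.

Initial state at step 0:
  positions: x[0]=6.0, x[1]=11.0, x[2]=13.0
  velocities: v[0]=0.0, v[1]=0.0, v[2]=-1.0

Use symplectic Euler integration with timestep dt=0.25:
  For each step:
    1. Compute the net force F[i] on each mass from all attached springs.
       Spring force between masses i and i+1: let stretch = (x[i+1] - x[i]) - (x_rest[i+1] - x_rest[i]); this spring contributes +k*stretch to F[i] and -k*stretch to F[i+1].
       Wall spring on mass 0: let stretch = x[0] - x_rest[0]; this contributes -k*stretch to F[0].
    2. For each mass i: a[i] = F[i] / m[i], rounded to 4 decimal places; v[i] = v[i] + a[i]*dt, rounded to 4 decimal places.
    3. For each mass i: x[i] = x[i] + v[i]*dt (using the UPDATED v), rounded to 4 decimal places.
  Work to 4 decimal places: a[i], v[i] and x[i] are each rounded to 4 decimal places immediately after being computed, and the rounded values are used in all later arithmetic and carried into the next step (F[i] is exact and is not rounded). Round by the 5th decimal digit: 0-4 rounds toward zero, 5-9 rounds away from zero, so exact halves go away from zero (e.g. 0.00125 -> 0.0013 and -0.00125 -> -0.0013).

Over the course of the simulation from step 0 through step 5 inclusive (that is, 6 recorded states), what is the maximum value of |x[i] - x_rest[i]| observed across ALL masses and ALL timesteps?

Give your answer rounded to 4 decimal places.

Step 0: x=[6.0000 11.0000 13.0000] v=[0.0000 0.0000 -1.0000]
Step 1: x=[5.9375 10.8125 12.9375] v=[-0.2500 -0.7500 -0.2500]
Step 2: x=[5.8086 10.4531 13.0547] v=[-0.5156 -1.4375 0.4688]
Step 3: x=[5.6070 9.9661 13.3218] v=[-0.8066 -1.9482 1.0684]
Step 4: x=[5.3274 9.4163 13.6917] v=[-1.1186 -2.1991 1.4795]
Step 5: x=[4.9704 8.8782 14.1069] v=[-1.4282 -2.1525 1.6607]
Max displacement = 2.0625

Answer: 2.0625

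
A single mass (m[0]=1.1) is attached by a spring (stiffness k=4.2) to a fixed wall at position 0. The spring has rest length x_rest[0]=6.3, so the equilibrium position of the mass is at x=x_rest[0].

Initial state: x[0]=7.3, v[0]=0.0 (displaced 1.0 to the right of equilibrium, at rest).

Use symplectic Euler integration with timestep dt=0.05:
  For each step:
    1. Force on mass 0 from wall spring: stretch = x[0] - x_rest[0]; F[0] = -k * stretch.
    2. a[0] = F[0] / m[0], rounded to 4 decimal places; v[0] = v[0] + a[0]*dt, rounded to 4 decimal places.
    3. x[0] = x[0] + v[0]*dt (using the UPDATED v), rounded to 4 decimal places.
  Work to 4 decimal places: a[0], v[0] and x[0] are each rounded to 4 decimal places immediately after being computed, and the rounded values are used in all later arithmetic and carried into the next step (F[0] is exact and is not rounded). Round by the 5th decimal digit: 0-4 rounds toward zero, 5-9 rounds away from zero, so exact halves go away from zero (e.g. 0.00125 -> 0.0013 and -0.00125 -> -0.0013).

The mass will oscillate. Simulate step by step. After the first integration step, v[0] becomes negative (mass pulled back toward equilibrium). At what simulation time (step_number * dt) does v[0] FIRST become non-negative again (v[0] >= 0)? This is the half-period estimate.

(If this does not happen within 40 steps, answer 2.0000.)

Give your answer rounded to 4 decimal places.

Step 0: x=[7.3000] v=[0.0000]
Step 1: x=[7.2905] v=[-0.1909]
Step 2: x=[7.2715] v=[-0.3800]
Step 3: x=[7.2432] v=[-0.5655]
Step 4: x=[7.2059] v=[-0.7456]
Step 5: x=[7.1600] v=[-0.9185]
Step 6: x=[7.1059] v=[-1.0827]
Step 7: x=[7.0441] v=[-1.2366]
Step 8: x=[6.9752] v=[-1.3787]
Step 9: x=[6.8998] v=[-1.5076]
Step 10: x=[6.8187] v=[-1.6221]
Step 11: x=[6.7326] v=[-1.7211]
Step 12: x=[6.6424] v=[-1.8037]
Step 13: x=[6.5489] v=[-1.8691]
Step 14: x=[6.4531] v=[-1.9166]
Step 15: x=[6.3558] v=[-1.9458]
Step 16: x=[6.2580] v=[-1.9565]
Step 17: x=[6.1606] v=[-1.9485]
Step 18: x=[6.0645] v=[-1.9219]
Step 19: x=[5.9707] v=[-1.8769]
Step 20: x=[5.8800] v=[-1.8140]
Step 21: x=[5.7933] v=[-1.7338]
Step 22: x=[5.7114] v=[-1.6371]
Step 23: x=[5.6352] v=[-1.5247]
Step 24: x=[5.5653] v=[-1.3978]
Step 25: x=[5.5024] v=[-1.2575]
Step 26: x=[5.4471] v=[-1.1052]
Step 27: x=[5.4000] v=[-0.9424]
Step 28: x=[5.3615] v=[-0.7706]
Step 29: x=[5.3319] v=[-0.5914]
Step 30: x=[5.3116] v=[-0.4066]
Step 31: x=[5.3007] v=[-0.2179]
Step 32: x=[5.2993] v=[-0.0271]
Step 33: x=[5.3075] v=[0.1639]
First v>=0 after going negative at step 33, time=1.6500

Answer: 1.6500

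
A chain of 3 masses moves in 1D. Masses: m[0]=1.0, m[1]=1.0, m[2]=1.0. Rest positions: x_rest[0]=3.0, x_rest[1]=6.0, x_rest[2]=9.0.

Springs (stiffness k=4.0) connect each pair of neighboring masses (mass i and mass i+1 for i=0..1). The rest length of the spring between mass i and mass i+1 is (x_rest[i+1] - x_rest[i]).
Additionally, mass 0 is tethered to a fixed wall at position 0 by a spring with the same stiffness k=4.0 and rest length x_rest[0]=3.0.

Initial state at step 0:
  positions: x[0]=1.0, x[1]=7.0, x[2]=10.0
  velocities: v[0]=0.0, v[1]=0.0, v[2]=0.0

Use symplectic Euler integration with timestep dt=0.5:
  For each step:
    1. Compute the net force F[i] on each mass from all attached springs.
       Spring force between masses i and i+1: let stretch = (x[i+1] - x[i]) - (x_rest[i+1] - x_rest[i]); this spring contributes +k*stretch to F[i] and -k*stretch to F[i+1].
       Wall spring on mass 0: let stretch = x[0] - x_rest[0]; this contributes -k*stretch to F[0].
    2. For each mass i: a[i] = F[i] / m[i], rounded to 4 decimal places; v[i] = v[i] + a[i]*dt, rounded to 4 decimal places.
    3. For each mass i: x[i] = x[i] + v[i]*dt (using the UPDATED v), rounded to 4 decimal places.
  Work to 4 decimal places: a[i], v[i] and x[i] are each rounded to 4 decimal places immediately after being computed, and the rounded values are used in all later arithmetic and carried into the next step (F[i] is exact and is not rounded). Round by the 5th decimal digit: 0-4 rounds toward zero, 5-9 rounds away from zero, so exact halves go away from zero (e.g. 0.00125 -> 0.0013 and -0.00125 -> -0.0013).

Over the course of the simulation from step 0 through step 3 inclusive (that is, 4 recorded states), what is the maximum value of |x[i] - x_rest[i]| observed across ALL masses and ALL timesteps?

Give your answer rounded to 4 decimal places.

Step 0: x=[1.0000 7.0000 10.0000] v=[0.0000 0.0000 0.0000]
Step 1: x=[6.0000 4.0000 10.0000] v=[10.0000 -6.0000 0.0000]
Step 2: x=[3.0000 9.0000 7.0000] v=[-6.0000 10.0000 -6.0000]
Step 3: x=[3.0000 6.0000 9.0000] v=[0.0000 -6.0000 4.0000]
Max displacement = 3.0000

Answer: 3.0000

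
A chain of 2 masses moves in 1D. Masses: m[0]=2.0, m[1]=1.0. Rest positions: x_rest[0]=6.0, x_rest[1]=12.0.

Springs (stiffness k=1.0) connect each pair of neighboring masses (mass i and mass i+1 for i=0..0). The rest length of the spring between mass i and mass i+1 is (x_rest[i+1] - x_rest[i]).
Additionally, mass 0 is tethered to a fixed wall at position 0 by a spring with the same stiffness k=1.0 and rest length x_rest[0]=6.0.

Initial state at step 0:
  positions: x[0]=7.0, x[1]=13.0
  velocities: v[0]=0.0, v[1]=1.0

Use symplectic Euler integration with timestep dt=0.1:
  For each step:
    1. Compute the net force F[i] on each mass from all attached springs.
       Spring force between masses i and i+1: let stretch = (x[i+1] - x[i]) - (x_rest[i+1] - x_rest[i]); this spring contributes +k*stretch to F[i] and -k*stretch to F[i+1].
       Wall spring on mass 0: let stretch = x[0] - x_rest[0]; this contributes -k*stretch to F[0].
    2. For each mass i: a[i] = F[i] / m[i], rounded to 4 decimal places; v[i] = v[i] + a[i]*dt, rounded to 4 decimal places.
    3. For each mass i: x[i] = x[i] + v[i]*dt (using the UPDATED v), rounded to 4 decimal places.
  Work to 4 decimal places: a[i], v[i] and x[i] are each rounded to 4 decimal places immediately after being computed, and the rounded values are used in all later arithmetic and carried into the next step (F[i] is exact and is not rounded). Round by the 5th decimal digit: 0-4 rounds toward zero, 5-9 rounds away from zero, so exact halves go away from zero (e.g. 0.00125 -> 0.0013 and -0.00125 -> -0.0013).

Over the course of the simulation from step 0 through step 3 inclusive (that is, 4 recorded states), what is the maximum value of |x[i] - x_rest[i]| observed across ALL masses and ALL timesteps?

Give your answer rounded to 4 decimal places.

Answer: 1.2958

Derivation:
Step 0: x=[7.0000 13.0000] v=[0.0000 1.0000]
Step 1: x=[6.9950 13.1000] v=[-0.0500 1.0000]
Step 2: x=[6.9856 13.1990] v=[-0.0945 0.9895]
Step 3: x=[6.9723 13.2958] v=[-0.1331 0.9682]
Max displacement = 1.2958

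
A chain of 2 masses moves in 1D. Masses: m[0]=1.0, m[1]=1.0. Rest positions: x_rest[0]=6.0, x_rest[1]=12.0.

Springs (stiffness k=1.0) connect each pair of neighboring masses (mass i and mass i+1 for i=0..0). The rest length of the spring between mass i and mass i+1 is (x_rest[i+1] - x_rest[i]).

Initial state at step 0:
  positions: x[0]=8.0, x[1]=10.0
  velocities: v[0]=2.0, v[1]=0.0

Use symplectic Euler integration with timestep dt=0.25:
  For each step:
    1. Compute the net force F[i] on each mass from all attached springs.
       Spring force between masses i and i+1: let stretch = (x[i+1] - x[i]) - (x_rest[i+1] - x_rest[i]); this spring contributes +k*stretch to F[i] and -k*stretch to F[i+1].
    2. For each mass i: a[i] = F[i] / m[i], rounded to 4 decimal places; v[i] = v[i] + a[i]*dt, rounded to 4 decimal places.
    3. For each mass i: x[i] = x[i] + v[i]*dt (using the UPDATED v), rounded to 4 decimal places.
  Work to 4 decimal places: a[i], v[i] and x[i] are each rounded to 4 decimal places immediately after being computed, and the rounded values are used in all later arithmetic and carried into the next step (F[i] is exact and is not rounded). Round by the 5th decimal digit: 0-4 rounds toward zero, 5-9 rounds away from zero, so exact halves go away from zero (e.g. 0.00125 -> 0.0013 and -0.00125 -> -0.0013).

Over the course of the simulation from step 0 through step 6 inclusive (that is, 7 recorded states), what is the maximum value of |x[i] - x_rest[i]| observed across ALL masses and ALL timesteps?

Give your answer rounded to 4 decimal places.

Answer: 2.2614

Derivation:
Step 0: x=[8.0000 10.0000] v=[2.0000 0.0000]
Step 1: x=[8.2500 10.2500] v=[1.0000 1.0000]
Step 2: x=[8.2500 10.7500] v=[0.0000 2.0000]
Step 3: x=[8.0313 11.4688] v=[-0.8750 2.8750]
Step 4: x=[7.6524 12.3477] v=[-1.5156 3.5156]
Step 5: x=[7.1920 13.3082] v=[-1.8418 3.8418]
Step 6: x=[6.7388 14.2614] v=[-1.8128 3.8128]
Max displacement = 2.2614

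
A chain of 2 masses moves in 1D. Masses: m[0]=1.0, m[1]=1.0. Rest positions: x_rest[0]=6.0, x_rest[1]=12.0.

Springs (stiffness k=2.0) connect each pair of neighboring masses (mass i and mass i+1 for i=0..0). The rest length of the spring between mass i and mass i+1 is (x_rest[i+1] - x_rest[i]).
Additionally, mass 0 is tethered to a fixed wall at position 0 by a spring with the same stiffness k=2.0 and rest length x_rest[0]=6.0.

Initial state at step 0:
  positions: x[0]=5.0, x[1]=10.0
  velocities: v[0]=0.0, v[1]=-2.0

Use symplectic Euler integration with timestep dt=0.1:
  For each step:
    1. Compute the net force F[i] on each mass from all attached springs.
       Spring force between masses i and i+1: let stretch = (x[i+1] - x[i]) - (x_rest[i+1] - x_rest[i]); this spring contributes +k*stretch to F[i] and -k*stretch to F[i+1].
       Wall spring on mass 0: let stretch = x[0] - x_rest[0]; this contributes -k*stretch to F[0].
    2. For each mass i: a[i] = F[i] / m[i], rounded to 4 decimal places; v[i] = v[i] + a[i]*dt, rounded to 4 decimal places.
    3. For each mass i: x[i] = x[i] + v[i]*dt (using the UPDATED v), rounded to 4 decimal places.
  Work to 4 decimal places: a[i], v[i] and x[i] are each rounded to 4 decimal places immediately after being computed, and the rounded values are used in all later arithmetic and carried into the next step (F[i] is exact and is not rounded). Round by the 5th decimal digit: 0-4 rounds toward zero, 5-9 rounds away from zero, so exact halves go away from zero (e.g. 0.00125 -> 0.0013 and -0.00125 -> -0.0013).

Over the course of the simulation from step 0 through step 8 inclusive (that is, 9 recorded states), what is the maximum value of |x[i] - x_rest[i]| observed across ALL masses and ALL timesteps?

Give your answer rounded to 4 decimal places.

Step 0: x=[5.0000 10.0000] v=[0.0000 -2.0000]
Step 1: x=[5.0000 9.8200] v=[0.0000 -1.8000]
Step 2: x=[4.9964 9.6636] v=[-0.0360 -1.5640]
Step 3: x=[4.9862 9.5339] v=[-0.1018 -1.2974]
Step 4: x=[4.9673 9.4332] v=[-0.1895 -1.0069]
Step 5: x=[4.9383 9.3632] v=[-0.2898 -0.7001]
Step 6: x=[4.8991 9.3247] v=[-0.3925 -0.3851]
Step 7: x=[4.8504 9.3177] v=[-0.4872 -0.0702]
Step 8: x=[4.7940 9.3413] v=[-0.5638 0.2363]
Max displacement = 2.6823

Answer: 2.6823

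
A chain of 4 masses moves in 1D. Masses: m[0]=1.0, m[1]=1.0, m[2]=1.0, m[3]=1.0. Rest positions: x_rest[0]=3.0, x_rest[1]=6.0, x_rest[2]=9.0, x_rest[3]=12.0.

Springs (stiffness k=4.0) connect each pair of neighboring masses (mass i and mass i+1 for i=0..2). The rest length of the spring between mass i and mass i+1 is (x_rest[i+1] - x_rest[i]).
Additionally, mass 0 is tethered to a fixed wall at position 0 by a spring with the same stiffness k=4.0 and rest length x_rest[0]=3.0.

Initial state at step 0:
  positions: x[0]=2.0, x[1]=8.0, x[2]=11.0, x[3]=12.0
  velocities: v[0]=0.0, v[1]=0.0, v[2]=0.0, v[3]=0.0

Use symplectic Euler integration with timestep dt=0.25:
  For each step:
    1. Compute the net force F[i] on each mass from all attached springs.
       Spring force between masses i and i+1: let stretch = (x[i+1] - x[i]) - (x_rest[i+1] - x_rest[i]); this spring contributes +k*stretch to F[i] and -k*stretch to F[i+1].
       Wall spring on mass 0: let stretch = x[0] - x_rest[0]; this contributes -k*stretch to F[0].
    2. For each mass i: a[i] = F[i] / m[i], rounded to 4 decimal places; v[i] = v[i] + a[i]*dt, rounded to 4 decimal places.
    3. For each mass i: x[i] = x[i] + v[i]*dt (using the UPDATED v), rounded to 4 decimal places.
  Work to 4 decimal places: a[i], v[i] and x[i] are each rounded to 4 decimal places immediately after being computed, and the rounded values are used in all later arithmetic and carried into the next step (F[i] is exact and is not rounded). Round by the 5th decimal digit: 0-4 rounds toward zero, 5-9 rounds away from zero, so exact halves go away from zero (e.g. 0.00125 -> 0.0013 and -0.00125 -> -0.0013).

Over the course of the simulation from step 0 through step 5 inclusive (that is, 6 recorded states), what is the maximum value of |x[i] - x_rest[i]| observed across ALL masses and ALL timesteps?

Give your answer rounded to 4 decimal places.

Answer: 2.0313

Derivation:
Step 0: x=[2.0000 8.0000 11.0000 12.0000] v=[0.0000 0.0000 0.0000 0.0000]
Step 1: x=[3.0000 7.2500 10.5000 12.5000] v=[4.0000 -3.0000 -2.0000 2.0000]
Step 2: x=[4.3125 6.2500 9.6875 13.2500] v=[5.2500 -4.0000 -3.2500 3.0000]
Step 3: x=[5.0313 5.6250 8.9063 13.8594] v=[2.8750 -2.5000 -3.1250 2.4375]
Step 4: x=[4.6407 5.6719 8.5430 13.9805] v=[-1.5626 0.1876 -1.4532 0.4844]
Step 5: x=[3.3477 6.1788 8.8213 13.4922] v=[-5.1721 2.0275 1.1132 -1.9531]
Max displacement = 2.0313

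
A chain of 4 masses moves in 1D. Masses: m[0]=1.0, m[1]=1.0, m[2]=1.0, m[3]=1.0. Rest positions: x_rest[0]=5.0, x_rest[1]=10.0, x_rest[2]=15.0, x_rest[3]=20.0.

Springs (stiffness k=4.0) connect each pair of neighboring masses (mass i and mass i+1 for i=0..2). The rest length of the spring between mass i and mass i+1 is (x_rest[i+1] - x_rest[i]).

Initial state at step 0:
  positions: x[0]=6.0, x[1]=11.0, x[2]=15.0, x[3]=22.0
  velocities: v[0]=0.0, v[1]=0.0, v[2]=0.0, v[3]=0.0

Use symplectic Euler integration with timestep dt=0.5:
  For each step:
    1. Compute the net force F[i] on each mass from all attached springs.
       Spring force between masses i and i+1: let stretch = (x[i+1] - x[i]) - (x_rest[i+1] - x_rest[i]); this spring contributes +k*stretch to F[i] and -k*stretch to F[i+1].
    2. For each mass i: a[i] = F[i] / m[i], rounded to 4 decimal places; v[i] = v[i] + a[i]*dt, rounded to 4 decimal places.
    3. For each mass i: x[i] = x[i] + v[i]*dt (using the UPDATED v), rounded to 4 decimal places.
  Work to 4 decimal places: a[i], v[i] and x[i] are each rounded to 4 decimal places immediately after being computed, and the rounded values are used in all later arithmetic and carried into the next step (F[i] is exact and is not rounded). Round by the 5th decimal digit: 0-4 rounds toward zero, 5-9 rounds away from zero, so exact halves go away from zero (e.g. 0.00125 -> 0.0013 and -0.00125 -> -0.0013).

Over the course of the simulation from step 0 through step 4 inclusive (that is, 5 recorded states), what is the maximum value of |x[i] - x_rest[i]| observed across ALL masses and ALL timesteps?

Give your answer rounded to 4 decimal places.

Answer: 3.0000

Derivation:
Step 0: x=[6.0000 11.0000 15.0000 22.0000] v=[0.0000 0.0000 0.0000 0.0000]
Step 1: x=[6.0000 10.0000 18.0000 20.0000] v=[0.0000 -2.0000 6.0000 -4.0000]
Step 2: x=[5.0000 13.0000 15.0000 21.0000] v=[-2.0000 6.0000 -6.0000 2.0000]
Step 3: x=[7.0000 10.0000 16.0000 21.0000] v=[4.0000 -6.0000 2.0000 0.0000]
Step 4: x=[7.0000 10.0000 16.0000 21.0000] v=[0.0000 0.0000 0.0000 0.0000]
Max displacement = 3.0000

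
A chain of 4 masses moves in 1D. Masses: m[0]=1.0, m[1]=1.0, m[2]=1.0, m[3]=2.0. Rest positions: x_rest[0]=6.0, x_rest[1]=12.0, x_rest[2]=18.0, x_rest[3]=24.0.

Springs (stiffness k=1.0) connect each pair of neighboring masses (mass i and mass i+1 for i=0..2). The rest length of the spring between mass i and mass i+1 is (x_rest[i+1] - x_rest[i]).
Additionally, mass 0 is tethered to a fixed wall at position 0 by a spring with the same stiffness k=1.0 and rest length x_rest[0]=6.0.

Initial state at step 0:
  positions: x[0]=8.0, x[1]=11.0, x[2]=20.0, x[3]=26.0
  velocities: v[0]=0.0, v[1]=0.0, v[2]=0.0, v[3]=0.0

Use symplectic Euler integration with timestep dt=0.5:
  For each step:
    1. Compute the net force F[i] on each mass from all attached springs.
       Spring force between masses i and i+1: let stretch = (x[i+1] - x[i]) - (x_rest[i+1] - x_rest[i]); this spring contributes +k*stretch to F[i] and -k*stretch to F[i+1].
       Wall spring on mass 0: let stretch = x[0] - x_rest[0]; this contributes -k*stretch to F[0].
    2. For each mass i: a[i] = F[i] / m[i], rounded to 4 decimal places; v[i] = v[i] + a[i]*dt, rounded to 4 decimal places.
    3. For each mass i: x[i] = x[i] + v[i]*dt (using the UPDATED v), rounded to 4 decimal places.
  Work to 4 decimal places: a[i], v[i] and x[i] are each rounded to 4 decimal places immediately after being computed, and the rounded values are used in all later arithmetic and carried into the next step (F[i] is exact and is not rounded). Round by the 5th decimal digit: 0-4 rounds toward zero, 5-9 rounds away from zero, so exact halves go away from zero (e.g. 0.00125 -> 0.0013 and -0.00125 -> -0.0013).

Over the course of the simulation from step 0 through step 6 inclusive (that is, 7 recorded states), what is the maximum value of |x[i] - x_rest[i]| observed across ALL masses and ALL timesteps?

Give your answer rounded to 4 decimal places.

Answer: 2.8125

Derivation:
Step 0: x=[8.0000 11.0000 20.0000 26.0000] v=[0.0000 0.0000 0.0000 0.0000]
Step 1: x=[6.7500 12.5000 19.2500 26.0000] v=[-2.5000 3.0000 -1.5000 0.0000]
Step 2: x=[5.2500 14.2500 18.5000 25.9063] v=[-3.0000 3.5000 -1.5000 -0.1875]
Step 3: x=[4.6875 14.8125 18.5391 25.6368] v=[-1.1250 1.1250 0.0782 -0.5391]
Step 4: x=[5.4844 13.7754 19.4210 25.2300] v=[1.5938 -2.0742 1.7638 -0.8136]
Step 5: x=[6.9830 12.0770 20.3438 24.8471] v=[2.9971 -3.3969 1.8455 -0.7659]
Step 6: x=[8.0093 11.1718 20.3257 24.6513] v=[2.0526 -1.8105 -0.0363 -0.3917]
Max displacement = 2.8125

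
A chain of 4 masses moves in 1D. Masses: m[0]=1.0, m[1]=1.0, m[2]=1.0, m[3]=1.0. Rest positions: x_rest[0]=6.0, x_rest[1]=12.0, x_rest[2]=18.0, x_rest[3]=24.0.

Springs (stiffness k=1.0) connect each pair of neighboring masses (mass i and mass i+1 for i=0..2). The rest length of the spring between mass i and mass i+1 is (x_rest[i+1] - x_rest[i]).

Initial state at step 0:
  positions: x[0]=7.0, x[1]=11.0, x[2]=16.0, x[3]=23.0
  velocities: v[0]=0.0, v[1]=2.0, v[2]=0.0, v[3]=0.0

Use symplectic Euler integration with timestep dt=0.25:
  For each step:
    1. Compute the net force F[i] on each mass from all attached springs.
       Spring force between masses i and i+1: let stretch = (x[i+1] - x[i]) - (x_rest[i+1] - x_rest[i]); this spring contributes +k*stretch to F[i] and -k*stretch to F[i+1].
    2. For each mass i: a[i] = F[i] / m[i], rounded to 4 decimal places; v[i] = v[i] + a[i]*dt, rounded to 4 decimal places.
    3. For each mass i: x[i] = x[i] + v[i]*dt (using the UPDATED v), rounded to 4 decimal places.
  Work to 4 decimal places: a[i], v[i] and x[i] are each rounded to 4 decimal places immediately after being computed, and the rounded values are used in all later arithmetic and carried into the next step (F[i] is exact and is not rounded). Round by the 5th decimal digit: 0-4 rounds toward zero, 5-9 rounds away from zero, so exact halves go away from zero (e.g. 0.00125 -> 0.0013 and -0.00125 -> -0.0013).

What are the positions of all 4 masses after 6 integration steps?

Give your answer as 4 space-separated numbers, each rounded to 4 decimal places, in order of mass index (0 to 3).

Step 0: x=[7.0000 11.0000 16.0000 23.0000] v=[0.0000 2.0000 0.0000 0.0000]
Step 1: x=[6.8750 11.5625 16.1250 22.9375] v=[-0.5000 2.2500 0.5000 -0.2500]
Step 2: x=[6.6680 12.1172 16.3906 22.8242] v=[-0.8281 2.2188 1.0625 -0.4531]
Step 3: x=[6.4266 12.5984 16.7913 22.6838] v=[-0.9658 1.9249 1.6026 -0.5615]
Step 4: x=[6.1959 12.9560 17.2982 22.5502] v=[-0.9229 1.4302 2.0275 -0.5346]
Step 5: x=[6.0127 13.1624 17.8620 22.4633] v=[-0.7329 0.8257 2.2550 -0.3476]
Step 6: x=[5.9013 13.2157 18.4196 22.4638] v=[-0.4455 0.2132 2.2304 0.0021]

Answer: 5.9013 13.2157 18.4196 22.4638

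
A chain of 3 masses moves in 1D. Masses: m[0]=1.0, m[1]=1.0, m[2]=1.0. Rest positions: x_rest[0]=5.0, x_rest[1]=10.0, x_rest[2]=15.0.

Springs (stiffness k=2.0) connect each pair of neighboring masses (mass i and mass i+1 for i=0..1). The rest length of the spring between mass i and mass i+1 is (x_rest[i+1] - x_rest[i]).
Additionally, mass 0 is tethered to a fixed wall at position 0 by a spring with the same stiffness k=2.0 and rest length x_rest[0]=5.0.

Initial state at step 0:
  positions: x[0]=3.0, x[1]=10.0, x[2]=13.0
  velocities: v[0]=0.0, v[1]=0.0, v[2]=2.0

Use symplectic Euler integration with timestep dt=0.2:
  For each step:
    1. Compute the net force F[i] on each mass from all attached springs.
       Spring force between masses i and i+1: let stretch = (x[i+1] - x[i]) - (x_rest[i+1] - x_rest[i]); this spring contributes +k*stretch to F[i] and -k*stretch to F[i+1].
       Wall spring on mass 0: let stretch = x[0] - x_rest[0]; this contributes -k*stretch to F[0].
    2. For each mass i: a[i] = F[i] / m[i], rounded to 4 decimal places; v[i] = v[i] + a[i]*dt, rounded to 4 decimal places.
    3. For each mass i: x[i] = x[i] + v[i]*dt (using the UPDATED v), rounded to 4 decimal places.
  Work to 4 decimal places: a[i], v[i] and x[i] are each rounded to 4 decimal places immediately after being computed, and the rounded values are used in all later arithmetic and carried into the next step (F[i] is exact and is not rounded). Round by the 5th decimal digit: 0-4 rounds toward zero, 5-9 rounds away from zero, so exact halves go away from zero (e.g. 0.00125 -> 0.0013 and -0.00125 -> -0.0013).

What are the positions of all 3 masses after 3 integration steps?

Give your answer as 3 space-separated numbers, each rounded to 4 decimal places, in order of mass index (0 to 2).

Answer: 4.5580 8.6248 14.8554

Derivation:
Step 0: x=[3.0000 10.0000 13.0000] v=[0.0000 0.0000 2.0000]
Step 1: x=[3.3200 9.6800 13.5600] v=[1.6000 -1.6000 2.8000]
Step 2: x=[3.8832 9.1616 14.2096] v=[2.8160 -2.5920 3.2480]
Step 3: x=[4.5580 8.6248 14.8554] v=[3.3741 -2.6842 3.2288]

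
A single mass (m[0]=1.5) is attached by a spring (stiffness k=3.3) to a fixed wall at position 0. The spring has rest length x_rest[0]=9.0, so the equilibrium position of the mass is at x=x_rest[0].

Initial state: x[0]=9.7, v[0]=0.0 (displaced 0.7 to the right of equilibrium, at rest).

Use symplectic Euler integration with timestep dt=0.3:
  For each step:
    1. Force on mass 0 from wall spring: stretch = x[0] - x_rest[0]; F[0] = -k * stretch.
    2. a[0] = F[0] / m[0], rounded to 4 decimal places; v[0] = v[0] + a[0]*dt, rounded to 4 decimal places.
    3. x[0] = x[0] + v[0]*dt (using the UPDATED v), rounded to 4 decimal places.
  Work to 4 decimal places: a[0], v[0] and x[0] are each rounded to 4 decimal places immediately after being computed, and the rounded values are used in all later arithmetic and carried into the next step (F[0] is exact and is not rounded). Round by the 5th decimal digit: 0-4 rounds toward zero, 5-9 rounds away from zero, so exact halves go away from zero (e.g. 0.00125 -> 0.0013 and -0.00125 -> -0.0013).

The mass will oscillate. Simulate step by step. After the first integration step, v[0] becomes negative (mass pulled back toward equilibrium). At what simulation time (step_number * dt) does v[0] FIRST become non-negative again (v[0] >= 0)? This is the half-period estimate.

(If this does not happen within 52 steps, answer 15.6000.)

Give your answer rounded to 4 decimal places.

Answer: 2.4000

Derivation:
Step 0: x=[9.7000] v=[0.0000]
Step 1: x=[9.5614] v=[-0.4620]
Step 2: x=[9.3117] v=[-0.8325]
Step 3: x=[9.0002] v=[-1.0382]
Step 4: x=[8.6887] v=[-1.0383]
Step 5: x=[8.4389] v=[-0.8328]
Step 6: x=[8.3002] v=[-0.4625]
Step 7: x=[8.3000] v=[-0.0006]
Step 8: x=[8.4384] v=[0.4614]
First v>=0 after going negative at step 8, time=2.4000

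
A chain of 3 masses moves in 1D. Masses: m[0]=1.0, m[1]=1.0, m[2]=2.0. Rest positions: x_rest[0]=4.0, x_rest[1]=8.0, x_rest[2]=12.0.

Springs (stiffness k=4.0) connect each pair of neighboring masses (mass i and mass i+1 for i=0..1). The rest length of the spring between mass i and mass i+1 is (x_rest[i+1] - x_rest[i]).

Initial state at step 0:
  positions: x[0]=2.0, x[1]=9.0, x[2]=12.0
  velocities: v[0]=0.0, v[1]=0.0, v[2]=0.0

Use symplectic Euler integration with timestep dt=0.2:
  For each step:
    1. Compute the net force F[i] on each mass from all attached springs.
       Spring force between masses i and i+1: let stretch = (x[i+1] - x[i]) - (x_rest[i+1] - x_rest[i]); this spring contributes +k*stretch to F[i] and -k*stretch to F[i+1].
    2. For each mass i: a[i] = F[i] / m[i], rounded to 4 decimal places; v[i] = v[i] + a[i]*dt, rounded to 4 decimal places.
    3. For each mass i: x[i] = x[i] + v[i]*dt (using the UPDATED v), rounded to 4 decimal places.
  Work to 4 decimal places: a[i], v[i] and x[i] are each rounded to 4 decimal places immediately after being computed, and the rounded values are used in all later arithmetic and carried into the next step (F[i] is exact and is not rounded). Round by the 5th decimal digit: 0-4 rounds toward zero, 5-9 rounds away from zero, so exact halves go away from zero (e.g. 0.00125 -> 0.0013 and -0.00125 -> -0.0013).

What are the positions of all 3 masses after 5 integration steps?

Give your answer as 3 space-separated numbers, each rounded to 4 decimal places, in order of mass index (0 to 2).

Answer: 4.7652 6.5092 11.8628

Derivation:
Step 0: x=[2.0000 9.0000 12.0000] v=[0.0000 0.0000 0.0000]
Step 1: x=[2.4800 8.3600 12.0800] v=[2.4000 -3.2000 0.4000]
Step 2: x=[3.2608 7.3744 12.1824] v=[3.9040 -4.9280 0.5120]
Step 3: x=[4.0598 6.4999 12.2202] v=[3.9949 -4.3725 0.1888]
Step 4: x=[4.6092 6.1502 12.1203] v=[2.7470 -1.7483 -0.4993]
Step 5: x=[4.7652 6.5092 11.8628] v=[0.7798 1.7950 -1.2873]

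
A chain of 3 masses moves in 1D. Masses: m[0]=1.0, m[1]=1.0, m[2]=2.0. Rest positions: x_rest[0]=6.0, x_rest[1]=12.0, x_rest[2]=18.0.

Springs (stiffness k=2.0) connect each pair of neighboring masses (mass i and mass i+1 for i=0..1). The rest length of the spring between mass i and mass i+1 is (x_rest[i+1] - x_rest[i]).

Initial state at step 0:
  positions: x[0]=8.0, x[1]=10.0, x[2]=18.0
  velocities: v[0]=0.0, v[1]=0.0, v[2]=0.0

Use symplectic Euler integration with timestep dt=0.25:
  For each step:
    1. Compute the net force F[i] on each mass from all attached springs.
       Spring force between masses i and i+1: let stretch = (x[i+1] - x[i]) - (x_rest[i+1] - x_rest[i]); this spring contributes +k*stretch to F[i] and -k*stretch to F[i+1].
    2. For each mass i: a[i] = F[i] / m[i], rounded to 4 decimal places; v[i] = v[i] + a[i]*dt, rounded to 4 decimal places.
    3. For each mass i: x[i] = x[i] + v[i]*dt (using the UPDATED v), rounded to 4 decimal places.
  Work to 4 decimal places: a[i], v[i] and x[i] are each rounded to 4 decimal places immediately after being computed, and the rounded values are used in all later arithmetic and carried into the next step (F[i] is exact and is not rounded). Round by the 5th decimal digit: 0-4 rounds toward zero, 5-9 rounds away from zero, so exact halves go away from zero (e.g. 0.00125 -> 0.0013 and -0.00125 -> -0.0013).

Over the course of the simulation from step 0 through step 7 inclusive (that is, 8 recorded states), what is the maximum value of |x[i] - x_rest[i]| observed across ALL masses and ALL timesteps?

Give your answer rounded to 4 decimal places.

Answer: 2.2715

Derivation:
Step 0: x=[8.0000 10.0000 18.0000] v=[0.0000 0.0000 0.0000]
Step 1: x=[7.5000 10.7500 17.8750] v=[-2.0000 3.0000 -0.5000]
Step 2: x=[6.6563 11.9844 17.6797] v=[-3.3750 4.9375 -0.7813]
Step 3: x=[5.7286 13.2647 17.5034] v=[-3.7110 5.1211 -0.7051]
Step 4: x=[4.9929 14.1328 17.4372] v=[-2.9430 3.4724 -0.2648]
Step 5: x=[4.6496 14.2715 17.5395] v=[-1.3731 0.5547 0.4091]
Step 6: x=[4.7591 13.6159 17.8125] v=[0.4379 -2.6223 1.0921]
Step 7: x=[5.2257 12.3778 18.1983] v=[1.8663 -4.9524 1.5430]
Max displacement = 2.2715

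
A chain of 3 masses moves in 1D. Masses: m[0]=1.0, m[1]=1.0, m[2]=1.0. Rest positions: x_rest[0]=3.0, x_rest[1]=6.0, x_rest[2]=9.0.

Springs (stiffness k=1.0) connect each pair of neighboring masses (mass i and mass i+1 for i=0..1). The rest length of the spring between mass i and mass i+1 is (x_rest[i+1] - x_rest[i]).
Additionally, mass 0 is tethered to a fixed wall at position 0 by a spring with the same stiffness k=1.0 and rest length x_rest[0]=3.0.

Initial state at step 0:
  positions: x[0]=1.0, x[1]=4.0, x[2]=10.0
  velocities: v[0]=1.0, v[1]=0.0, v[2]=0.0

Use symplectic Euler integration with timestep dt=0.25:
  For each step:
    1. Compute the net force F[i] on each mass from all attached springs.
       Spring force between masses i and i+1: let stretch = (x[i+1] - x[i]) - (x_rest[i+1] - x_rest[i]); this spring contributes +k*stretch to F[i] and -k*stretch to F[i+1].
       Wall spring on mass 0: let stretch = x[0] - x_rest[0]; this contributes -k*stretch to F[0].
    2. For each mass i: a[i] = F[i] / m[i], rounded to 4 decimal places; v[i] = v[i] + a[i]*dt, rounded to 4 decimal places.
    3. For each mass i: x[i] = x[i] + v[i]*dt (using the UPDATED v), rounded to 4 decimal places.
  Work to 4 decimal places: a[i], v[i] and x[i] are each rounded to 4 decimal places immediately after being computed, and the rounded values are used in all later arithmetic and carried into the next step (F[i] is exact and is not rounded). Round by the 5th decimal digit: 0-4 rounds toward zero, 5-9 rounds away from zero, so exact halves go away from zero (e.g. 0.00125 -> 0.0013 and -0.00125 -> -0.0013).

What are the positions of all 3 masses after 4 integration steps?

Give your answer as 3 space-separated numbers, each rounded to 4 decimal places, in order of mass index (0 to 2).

Step 0: x=[1.0000 4.0000 10.0000] v=[1.0000 0.0000 0.0000]
Step 1: x=[1.3750 4.1875 9.8125] v=[1.5000 0.7500 -0.7500]
Step 2: x=[1.8399 4.5508 9.4609] v=[1.8594 1.4531 -1.4063]
Step 3: x=[2.3592 5.0515 8.9900] v=[2.0772 2.0029 -1.8838]
Step 4: x=[2.8993 5.6301 8.4604] v=[2.1605 2.3145 -2.1184]

Answer: 2.8993 5.6301 8.4604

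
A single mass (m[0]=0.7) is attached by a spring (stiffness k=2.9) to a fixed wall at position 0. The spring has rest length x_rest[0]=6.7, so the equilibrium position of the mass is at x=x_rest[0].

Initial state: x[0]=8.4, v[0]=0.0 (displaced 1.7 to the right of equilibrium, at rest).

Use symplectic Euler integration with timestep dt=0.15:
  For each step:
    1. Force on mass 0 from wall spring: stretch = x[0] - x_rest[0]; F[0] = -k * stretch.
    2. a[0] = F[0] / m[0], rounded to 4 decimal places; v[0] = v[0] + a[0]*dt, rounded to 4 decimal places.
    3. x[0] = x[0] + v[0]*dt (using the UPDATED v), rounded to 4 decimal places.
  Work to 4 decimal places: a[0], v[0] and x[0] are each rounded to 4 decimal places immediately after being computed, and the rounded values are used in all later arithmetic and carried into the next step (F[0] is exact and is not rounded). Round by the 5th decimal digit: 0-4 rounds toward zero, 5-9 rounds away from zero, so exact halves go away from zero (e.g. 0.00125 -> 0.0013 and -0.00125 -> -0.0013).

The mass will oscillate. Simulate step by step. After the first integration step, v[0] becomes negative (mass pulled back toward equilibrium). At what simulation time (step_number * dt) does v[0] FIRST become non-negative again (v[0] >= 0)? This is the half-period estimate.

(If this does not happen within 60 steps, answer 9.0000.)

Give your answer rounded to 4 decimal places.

Step 0: x=[8.4000] v=[0.0000]
Step 1: x=[8.2415] v=[-1.0564]
Step 2: x=[7.9394] v=[-2.0143]
Step 3: x=[7.5217] v=[-2.7845]
Step 4: x=[7.0274] v=[-3.2951]
Step 5: x=[6.5026] v=[-3.4986]
Step 6: x=[5.9962] v=[-3.3759]
Step 7: x=[5.5554] v=[-2.9385]
Step 8: x=[5.2213] v=[-2.2272]
Step 9: x=[5.0251] v=[-1.3083]
Step 10: x=[4.9850] v=[-0.2675]
Step 11: x=[5.1047] v=[0.7983]
First v>=0 after going negative at step 11, time=1.6500

Answer: 1.6500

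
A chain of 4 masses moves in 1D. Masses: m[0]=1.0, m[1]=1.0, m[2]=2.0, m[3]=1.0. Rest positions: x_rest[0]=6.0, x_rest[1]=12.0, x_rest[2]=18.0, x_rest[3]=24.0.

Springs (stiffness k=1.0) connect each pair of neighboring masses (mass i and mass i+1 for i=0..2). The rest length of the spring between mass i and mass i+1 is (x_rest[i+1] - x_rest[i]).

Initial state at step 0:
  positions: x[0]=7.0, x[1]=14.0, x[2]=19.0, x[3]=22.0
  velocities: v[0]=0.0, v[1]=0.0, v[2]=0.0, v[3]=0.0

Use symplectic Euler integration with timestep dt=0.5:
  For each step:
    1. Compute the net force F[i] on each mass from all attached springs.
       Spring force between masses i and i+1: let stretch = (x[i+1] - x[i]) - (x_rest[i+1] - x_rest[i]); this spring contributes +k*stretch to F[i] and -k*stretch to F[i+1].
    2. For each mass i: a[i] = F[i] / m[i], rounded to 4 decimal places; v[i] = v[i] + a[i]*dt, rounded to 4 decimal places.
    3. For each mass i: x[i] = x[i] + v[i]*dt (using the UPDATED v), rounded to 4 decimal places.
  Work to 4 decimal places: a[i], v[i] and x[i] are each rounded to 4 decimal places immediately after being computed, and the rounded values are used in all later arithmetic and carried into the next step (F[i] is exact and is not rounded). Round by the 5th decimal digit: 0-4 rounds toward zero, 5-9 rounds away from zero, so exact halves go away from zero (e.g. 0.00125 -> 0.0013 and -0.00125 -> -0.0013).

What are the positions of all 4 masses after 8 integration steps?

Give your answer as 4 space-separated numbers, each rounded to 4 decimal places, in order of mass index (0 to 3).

Step 0: x=[7.0000 14.0000 19.0000 22.0000] v=[0.0000 0.0000 0.0000 0.0000]
Step 1: x=[7.2500 13.5000 18.7500 22.7500] v=[0.5000 -1.0000 -0.5000 1.5000]
Step 2: x=[7.5625 12.7500 18.3438 24.0000] v=[0.6250 -1.5000 -0.8125 2.5000]
Step 3: x=[7.6719 12.1016 17.9454 25.3360] v=[0.2188 -1.2969 -0.7969 2.6719]
Step 4: x=[7.3887 11.8067 17.7403 26.3243] v=[-0.5664 -0.5899 -0.4102 1.9766]
Step 5: x=[6.7100 11.8907 17.8665 26.6666] v=[-1.3574 0.1679 0.2524 0.6846]
Step 6: x=[5.8265 12.1735 18.3458 26.3089] v=[-1.7671 0.5655 0.9585 -0.7155]
Step 7: x=[5.0297 12.4126 19.0489 25.4604] v=[-1.5936 0.4782 1.4062 -1.6971]
Step 8: x=[4.5786 12.4651 19.7239 24.5090] v=[-0.9022 0.1049 1.3500 -1.9029]

Answer: 4.5786 12.4651 19.7239 24.5090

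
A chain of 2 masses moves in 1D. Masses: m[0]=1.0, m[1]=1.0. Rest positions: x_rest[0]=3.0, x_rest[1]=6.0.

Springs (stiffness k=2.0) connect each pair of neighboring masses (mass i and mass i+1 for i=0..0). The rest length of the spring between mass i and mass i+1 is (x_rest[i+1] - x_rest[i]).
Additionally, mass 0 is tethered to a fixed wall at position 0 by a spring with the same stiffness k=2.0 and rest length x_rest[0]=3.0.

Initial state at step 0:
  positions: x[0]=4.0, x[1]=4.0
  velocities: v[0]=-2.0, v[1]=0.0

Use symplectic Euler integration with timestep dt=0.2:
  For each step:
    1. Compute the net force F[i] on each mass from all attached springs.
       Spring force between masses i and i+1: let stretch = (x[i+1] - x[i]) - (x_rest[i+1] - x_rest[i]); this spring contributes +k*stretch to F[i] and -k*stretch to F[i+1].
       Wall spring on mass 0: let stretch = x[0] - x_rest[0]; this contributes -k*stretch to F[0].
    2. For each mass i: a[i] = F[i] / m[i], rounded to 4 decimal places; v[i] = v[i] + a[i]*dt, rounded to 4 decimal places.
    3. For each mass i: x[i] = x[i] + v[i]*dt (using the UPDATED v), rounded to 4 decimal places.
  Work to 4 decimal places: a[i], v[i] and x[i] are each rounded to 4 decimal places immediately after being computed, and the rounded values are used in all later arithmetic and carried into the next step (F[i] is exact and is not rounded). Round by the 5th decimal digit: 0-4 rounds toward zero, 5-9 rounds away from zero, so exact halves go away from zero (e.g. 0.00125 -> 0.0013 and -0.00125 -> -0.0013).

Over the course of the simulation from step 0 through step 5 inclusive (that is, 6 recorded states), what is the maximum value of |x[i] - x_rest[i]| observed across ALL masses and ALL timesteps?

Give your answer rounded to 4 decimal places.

Step 0: x=[4.0000 4.0000] v=[-2.0000 0.0000]
Step 1: x=[3.2800 4.2400] v=[-3.6000 1.2000]
Step 2: x=[2.3744 4.6432] v=[-4.5280 2.0160]
Step 3: x=[1.4604 5.1049] v=[-4.5702 2.3085]
Step 4: x=[0.7211 5.5150] v=[-3.6966 2.0507]
Step 5: x=[0.3076 5.7816] v=[-2.0675 1.3331]
Max displacement = 2.6924

Answer: 2.6924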